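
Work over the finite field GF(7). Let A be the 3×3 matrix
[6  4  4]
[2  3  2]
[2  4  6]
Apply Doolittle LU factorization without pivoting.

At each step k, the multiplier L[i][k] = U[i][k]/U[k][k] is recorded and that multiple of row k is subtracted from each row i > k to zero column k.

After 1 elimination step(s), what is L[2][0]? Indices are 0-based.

L[2][0] = 5

k=0: U[0][0]=6
  eliminate (1,0): mult=5, new row 1: (0, 4, 3); set L[1][0]=5
  eliminate (2,0): mult=5, new row 2: (0, 5, 0); set L[2][0]=5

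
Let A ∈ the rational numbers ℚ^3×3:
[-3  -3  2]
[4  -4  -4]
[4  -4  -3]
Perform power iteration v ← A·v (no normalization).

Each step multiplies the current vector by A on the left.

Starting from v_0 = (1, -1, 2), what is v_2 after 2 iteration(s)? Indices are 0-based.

v_2 = (-8, 8, 10)

v_0 = (1, -1, 2).
v_1 = A·v_0 = (4, 0, 2).
v_2 = A·v_1 = (-8, 8, 10).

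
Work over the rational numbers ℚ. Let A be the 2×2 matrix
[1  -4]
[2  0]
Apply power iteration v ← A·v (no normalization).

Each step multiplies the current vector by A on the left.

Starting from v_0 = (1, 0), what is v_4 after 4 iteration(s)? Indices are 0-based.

v_0 = (1, 0).
v_1 = A·v_0 = (1, 2).
v_2 = A·v_1 = (-7, 2).
v_3 = A·v_2 = (-15, -14).
v_4 = A·v_3 = (41, -30).

v_4 = (41, -30)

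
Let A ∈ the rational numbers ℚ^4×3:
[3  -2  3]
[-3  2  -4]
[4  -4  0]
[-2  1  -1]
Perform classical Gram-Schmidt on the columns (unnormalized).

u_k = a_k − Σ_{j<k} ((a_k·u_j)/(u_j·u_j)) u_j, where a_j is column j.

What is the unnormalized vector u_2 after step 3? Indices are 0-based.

u_2 = (3/10, -13/10, -2/5, 8/5)

Step 1: u_0 = a_0 = (3, -3, 4, -2).
Step 2: u_1 = a_1 − (-15/19)·u_0 = (7/19, -7/19, -16/19, -11/19).
Step 3: u_2 = a_2 − (23/38)·u_0 − (12/5)·u_1 = (3/10, -13/10, -2/5, 8/5).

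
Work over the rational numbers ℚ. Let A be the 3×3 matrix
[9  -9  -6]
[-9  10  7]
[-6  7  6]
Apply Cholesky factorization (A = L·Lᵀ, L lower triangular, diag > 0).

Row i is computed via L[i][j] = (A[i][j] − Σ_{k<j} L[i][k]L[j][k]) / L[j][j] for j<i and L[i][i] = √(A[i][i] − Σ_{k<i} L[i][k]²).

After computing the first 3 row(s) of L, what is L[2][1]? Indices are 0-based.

Step 1: L[0][0] = √(9) = 3.
  L[1][0] = (-9) / L[0][0] = -3.
Step 2: L[1][1] = √(1) = 1.
  L[2][0] = (-6) / L[0][0] = -2.
  L[2][1] = (1) / L[1][1] = 1.
Step 3: L[2][2] = √(1) = 1.

L[2][1] = 1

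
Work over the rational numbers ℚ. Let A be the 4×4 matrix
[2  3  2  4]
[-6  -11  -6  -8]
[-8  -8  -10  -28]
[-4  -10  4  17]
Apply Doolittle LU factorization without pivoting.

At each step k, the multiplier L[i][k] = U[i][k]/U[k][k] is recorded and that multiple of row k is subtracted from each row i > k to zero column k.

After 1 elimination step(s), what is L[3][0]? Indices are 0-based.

L[3][0] = -2

k=0: U[0][0]=2
  eliminate (1,0): mult=-3, new row 1: (0, -2, 0, 4); set L[1][0]=-3
  eliminate (2,0): mult=-4, new row 2: (0, 4, -2, -12); set L[2][0]=-4
  eliminate (3,0): mult=-2, new row 3: (0, -4, 8, 25); set L[3][0]=-2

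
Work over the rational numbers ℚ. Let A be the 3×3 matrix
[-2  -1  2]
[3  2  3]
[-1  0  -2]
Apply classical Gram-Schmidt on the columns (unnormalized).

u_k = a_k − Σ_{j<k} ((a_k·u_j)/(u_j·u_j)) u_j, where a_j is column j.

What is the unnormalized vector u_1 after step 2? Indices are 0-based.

Step 1: u_0 = a_0 = (-2, 3, -1).
Step 2: u_1 = a_1 − (4/7)·u_0 = (1/7, 2/7, 4/7).

u_1 = (1/7, 2/7, 4/7)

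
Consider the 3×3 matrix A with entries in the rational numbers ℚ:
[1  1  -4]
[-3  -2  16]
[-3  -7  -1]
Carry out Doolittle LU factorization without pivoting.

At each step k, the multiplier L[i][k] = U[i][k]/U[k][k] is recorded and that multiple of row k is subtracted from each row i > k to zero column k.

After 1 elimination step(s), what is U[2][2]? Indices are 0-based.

[col 0] pivot 1
  R1 -= -3*R0 → (0, 1, 4)  (L[1][0] := -3)
  R2 -= -3*R0 → (0, -4, -13)  (L[2][0] := -3)

U[2][2] = -13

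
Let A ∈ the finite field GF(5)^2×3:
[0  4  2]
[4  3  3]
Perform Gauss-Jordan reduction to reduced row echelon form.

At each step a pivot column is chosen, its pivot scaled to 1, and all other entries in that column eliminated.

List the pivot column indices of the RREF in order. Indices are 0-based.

step 1: exchange rows 0,1
step 1: normalize row 0 (÷4) = (1, 2, 2)
step 2: normalize row 1 (÷4) = (0, 1, 3)
  row 0: subtract 2×row1 = (1, 0, 1)

pivot columns: 0, 1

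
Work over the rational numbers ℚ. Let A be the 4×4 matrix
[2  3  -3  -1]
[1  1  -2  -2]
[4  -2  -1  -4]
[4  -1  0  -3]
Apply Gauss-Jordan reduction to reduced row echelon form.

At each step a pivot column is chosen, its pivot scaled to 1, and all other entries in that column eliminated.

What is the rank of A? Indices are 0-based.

[1] R0 /= 2  ⇒  (1, 3/2, -3/2, -1/2)
     R1 -= 1·R0  ⇒  (0, -1/2, -1/2, -3/2)
     R2 -= 4·R0  ⇒  (0, -8, 5, -2)
     R3 -= 4·R0  ⇒  (0, -7, 6, -1)
[2] R1 /= -1/2  ⇒  (0, 1, 1, 3)
     R0 -= 3/2·R1  ⇒  (1, 0, -3, -5)
     R2 -= -8·R1  ⇒  (0, 0, 13, 22)
     R3 -= -7·R1  ⇒  (0, 0, 13, 20)
[3] R2 /= 13  ⇒  (0, 0, 1, 22/13)
     R0 -= -3·R2  ⇒  (1, 0, 0, 1/13)
     R1 -= 1·R2  ⇒  (0, 1, 0, 17/13)
     R3 -= 13·R2  ⇒  (0, 0, 0, -2)
[4] R3 /= -2  ⇒  (0, 0, 0, 1)
     R0 -= 1/13·R3  ⇒  (1, 0, 0, 0)
     R1 -= 17/13·R3  ⇒  (0, 1, 0, 0)
     R2 -= 22/13·R3  ⇒  (0, 0, 1, 0)

rank = 4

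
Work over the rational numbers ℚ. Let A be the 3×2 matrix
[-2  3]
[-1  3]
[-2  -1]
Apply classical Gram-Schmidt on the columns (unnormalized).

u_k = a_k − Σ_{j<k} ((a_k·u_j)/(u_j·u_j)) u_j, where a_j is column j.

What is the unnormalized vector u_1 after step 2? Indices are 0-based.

Step 1: u_0 = a_0 = (-2, -1, -2).
Step 2: u_1 = a_1 − (-7/9)·u_0 = (13/9, 20/9, -23/9).

u_1 = (13/9, 20/9, -23/9)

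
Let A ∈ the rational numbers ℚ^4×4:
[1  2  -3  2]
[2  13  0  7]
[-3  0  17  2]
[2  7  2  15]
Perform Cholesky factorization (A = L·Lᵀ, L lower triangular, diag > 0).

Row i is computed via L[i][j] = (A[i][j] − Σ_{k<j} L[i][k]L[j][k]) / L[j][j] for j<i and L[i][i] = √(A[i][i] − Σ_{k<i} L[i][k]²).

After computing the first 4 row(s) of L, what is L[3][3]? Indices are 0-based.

L[3][3] = 1

Step 1: L[0][0] = √(1) = 1.
  L[1][0] = (2) / L[0][0] = 2.
Step 2: L[1][1] = √(9) = 3.
  L[2][0] = (-3) / L[0][0] = -3.
  L[2][1] = (6) / L[1][1] = 2.
Step 3: L[2][2] = √(4) = 2.
  L[3][0] = (2) / L[0][0] = 2.
  L[3][1] = (3) / L[1][1] = 1.
  L[3][2] = (6) / L[2][2] = 3.
Step 4: L[3][3] = √(1) = 1.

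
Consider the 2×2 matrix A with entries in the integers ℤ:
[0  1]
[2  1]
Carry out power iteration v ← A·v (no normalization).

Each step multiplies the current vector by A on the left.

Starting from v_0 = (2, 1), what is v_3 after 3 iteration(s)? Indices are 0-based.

v_0 = (2, 1).
v_1 = A·v_0 = (1, 5).
v_2 = A·v_1 = (5, 7).
v_3 = A·v_2 = (7, 17).

v_3 = (7, 17)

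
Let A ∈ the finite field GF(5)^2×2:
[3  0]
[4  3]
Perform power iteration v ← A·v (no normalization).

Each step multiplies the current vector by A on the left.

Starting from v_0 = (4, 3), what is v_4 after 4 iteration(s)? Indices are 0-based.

v_4 = (4, 1)

v_0 = (4, 3).
v_1 = A·v_0 = (2, 0).
v_2 = A·v_1 = (1, 3).
v_3 = A·v_2 = (3, 3).
v_4 = A·v_3 = (4, 1).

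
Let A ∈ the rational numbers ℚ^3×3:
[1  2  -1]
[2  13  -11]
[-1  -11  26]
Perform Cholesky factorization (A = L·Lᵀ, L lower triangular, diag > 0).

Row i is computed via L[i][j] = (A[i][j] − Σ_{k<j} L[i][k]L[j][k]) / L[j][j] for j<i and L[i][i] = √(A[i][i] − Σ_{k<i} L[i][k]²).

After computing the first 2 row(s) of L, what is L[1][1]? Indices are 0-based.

L[1][1] = 3

Step 1: L[0][0] = √(1) = 1.
  L[1][0] = (2) / L[0][0] = 2.
Step 2: L[1][1] = √(9) = 3.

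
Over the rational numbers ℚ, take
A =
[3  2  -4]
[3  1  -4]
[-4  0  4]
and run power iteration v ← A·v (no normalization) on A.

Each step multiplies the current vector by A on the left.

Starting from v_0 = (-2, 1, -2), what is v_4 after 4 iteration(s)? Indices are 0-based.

v_4 = (1254, 1121, -1136)

v_0 = (-2, 1, -2).
v_1 = A·v_0 = (4, 3, 0).
v_2 = A·v_1 = (18, 15, -16).
v_3 = A·v_2 = (148, 133, -136).
v_4 = A·v_3 = (1254, 1121, -1136).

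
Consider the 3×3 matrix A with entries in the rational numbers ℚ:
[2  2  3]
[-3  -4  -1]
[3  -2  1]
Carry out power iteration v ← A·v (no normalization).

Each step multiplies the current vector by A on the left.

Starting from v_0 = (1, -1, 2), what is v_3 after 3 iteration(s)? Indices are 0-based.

v_0 = (1, -1, 2).
v_1 = A·v_0 = (6, -1, 7).
v_2 = A·v_1 = (31, -21, 27).
v_3 = A·v_2 = (101, -36, 162).

v_3 = (101, -36, 162)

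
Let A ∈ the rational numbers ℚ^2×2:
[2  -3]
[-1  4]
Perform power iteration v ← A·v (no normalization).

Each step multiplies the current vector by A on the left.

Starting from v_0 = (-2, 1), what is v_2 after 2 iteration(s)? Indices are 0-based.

v_2 = (-32, 31)

v_0 = (-2, 1).
v_1 = A·v_0 = (-7, 6).
v_2 = A·v_1 = (-32, 31).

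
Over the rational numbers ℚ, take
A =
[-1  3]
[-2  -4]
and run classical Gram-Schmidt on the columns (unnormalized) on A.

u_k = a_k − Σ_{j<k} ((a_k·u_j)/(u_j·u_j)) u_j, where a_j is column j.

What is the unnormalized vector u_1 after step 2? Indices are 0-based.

Step 1: u_0 = a_0 = (-1, -2).
Step 2: u_1 = a_1 − (1)·u_0 = (4, -2).

u_1 = (4, -2)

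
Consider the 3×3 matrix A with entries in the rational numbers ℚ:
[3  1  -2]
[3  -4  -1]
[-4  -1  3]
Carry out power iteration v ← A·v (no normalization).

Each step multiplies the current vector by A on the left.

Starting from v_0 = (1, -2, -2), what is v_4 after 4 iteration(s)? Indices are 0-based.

v_0 = (1, -2, -2).
v_1 = A·v_0 = (5, 13, -8).
v_2 = A·v_1 = (44, -29, -57).
v_3 = A·v_2 = (217, 305, -318).
v_4 = A·v_3 = (1592, -251, -2127).

v_4 = (1592, -251, -2127)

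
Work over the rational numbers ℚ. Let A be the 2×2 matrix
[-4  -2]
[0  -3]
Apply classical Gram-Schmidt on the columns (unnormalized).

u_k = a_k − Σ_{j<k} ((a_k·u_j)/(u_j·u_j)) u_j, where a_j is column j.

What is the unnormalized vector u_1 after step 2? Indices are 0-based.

u_1 = (0, -3)

Step 1: u_0 = a_0 = (-4, 0).
Step 2: u_1 = a_1 − (1/2)·u_0 = (0, -3).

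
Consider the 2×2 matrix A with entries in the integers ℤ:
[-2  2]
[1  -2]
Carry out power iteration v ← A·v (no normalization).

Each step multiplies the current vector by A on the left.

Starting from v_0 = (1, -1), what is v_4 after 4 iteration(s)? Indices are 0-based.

v_4 = (164, -116)

v_0 = (1, -1).
v_1 = A·v_0 = (-4, 3).
v_2 = A·v_1 = (14, -10).
v_3 = A·v_2 = (-48, 34).
v_4 = A·v_3 = (164, -116).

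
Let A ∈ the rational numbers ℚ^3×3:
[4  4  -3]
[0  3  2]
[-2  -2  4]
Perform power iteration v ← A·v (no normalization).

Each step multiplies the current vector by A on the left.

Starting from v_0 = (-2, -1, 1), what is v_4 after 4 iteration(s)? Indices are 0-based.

v_4 = (-2642, 1469, 2426)

v_0 = (-2, -1, 1).
v_1 = A·v_0 = (-15, -1, 10).
v_2 = A·v_1 = (-94, 17, 72).
v_3 = A·v_2 = (-524, 195, 442).
v_4 = A·v_3 = (-2642, 1469, 2426).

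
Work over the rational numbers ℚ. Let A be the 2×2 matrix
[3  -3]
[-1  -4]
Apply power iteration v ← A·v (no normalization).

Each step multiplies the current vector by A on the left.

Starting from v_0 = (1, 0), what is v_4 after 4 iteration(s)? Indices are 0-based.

v_0 = (1, 0).
v_1 = A·v_0 = (3, -1).
v_2 = A·v_1 = (12, 1).
v_3 = A·v_2 = (33, -16).
v_4 = A·v_3 = (147, 31).

v_4 = (147, 31)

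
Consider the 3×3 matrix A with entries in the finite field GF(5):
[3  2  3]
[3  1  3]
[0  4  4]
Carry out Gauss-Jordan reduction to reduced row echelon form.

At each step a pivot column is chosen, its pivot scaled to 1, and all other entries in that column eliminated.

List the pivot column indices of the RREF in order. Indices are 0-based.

pivot columns: 0, 1, 2

step 1: normalize row 0 (÷3) = (1, 4, 1)
  row 1: subtract 3×row0 = (0, 4, 0)
step 2: normalize row 1 (÷4) = (0, 1, 0)
  row 0: subtract 4×row1 = (1, 0, 1)
  row 2: subtract 4×row1 = (0, 0, 4)
step 3: normalize row 2 (÷4) = (0, 0, 1)
  row 0: subtract 1×row2 = (1, 0, 0)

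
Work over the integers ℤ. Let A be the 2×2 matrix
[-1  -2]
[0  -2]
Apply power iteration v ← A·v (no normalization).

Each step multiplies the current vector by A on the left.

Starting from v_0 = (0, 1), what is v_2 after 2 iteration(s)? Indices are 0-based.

v_0 = (0, 1).
v_1 = A·v_0 = (-2, -2).
v_2 = A·v_1 = (6, 4).

v_2 = (6, 4)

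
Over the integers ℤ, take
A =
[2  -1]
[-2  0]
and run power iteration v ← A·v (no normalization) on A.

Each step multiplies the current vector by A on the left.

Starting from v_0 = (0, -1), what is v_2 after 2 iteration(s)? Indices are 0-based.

v_0 = (0, -1).
v_1 = A·v_0 = (1, 0).
v_2 = A·v_1 = (2, -2).

v_2 = (2, -2)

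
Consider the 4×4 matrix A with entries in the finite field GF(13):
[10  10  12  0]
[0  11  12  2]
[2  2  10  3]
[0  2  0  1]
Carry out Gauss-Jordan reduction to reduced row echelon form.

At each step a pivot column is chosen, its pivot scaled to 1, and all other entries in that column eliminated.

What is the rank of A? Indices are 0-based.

[1] R0 /= 10  ⇒  (1, 1, 9, 0)
     R2 -= 2·R0  ⇒  (0, 0, 5, 3)
[2] R1 /= 11  ⇒  (0, 1, 7, 12)
     R0 -= 1·R1  ⇒  (1, 0, 2, 1)
     R3 -= 2·R1  ⇒  (0, 0, 12, 3)
[3] R2 /= 5  ⇒  (0, 0, 1, 11)
     R0 -= 2·R2  ⇒  (1, 0, 0, 5)
     R1 -= 7·R2  ⇒  (0, 1, 0, 0)
     R3 -= 12·R2  ⇒  (0, 0, 0, 1)
[4] R3 /= 1  ⇒  (0, 0, 0, 1)
     R0 -= 5·R3  ⇒  (1, 0, 0, 0)
     R2 -= 11·R3  ⇒  (0, 0, 1, 0)

rank = 4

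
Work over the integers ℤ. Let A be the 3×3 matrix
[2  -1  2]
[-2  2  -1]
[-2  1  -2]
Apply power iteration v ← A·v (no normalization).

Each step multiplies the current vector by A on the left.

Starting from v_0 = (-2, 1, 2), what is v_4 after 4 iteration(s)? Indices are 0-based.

v_4 = (-22, 53, 22)

v_0 = (-2, 1, 2).
v_1 = A·v_0 = (-1, 4, 1).
v_2 = A·v_1 = (-4, 9, 4).
v_3 = A·v_2 = (-9, 22, 9).
v_4 = A·v_3 = (-22, 53, 22).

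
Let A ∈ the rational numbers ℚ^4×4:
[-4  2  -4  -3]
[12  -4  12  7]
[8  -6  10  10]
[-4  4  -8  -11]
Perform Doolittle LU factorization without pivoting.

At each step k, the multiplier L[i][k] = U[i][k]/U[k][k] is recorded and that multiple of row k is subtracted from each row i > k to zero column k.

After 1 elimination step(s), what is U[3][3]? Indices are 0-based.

U[3][3] = -8

Step 1: pivot at (0,0) is -4.
  row1 ← row1 − (-3)·row0  ⇒  L[1][0]=-3, U row1=(0, 2, 0, -2)
  row2 ← row2 − (-2)·row0  ⇒  L[2][0]=-2, U row2=(0, -2, 2, 4)
  row3 ← row3 − (1)·row0  ⇒  L[3][0]=1, U row3=(0, 2, -4, -8)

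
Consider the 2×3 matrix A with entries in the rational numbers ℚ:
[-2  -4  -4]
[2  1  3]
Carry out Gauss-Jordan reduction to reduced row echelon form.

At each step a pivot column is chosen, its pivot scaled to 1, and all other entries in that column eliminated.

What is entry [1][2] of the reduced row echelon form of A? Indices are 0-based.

step 1: normalize row 0 (÷-2) = (1, 2, 2)
  row 1: subtract 2×row0 = (0, -3, -1)
step 2: normalize row 1 (÷-3) = (0, 1, 1/3)
  row 0: subtract 2×row1 = (1, 0, 4/3)

M[1][2] = 1/3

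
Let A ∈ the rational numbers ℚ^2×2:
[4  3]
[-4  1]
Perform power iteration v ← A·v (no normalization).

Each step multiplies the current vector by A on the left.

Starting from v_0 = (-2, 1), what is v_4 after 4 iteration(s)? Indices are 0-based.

v_0 = (-2, 1).
v_1 = A·v_0 = (-5, 9).
v_2 = A·v_1 = (7, 29).
v_3 = A·v_2 = (115, 1).
v_4 = A·v_3 = (463, -459).

v_4 = (463, -459)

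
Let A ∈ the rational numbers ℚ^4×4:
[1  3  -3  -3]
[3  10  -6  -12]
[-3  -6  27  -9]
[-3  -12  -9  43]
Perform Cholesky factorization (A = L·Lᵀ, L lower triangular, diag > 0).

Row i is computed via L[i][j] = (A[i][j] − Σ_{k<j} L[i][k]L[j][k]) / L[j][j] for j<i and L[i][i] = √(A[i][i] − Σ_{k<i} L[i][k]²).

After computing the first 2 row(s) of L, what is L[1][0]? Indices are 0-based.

Step 1: L[0][0] = √(1) = 1.
  L[1][0] = (3) / L[0][0] = 3.
Step 2: L[1][1] = √(1) = 1.

L[1][0] = 3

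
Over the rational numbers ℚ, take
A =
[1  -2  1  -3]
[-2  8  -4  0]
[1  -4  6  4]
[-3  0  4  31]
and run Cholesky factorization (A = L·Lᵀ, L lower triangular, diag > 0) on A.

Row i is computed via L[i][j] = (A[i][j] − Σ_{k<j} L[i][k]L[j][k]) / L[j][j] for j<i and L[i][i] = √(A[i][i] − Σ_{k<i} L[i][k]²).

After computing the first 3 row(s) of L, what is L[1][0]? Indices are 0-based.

Step 1: L[0][0] = √(1) = 1.
  L[1][0] = (-2) / L[0][0] = -2.
Step 2: L[1][1] = √(4) = 2.
  L[2][0] = (1) / L[0][0] = 1.
  L[2][1] = (-2) / L[1][1] = -1.
Step 3: L[2][2] = √(4) = 2.

L[1][0] = -2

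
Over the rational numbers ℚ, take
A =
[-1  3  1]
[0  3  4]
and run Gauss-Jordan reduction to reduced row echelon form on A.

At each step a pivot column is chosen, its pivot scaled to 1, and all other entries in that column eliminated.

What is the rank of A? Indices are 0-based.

step 1: normalize row 0 (÷-1) = (1, -3, -1)
step 2: normalize row 1 (÷3) = (0, 1, 4/3)
  row 0: subtract -3×row1 = (1, 0, 3)

rank = 2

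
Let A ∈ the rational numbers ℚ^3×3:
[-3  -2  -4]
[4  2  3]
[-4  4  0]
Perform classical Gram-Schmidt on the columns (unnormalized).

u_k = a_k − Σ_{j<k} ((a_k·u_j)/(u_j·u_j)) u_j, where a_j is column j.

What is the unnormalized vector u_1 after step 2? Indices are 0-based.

u_1 = (-88/41, 90/41, 156/41)

Step 1: u_0 = a_0 = (-3, 4, -4).
Step 2: u_1 = a_1 − (-2/41)·u_0 = (-88/41, 90/41, 156/41).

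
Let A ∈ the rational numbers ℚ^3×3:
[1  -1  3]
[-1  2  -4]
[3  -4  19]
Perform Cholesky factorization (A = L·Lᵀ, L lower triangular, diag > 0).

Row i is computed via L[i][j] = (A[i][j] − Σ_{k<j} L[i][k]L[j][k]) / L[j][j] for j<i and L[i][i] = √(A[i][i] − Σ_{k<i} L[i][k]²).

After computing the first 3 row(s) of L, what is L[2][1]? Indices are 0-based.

L[2][1] = -1

Step 1: L[0][0] = √(1) = 1.
  L[1][0] = (-1) / L[0][0] = -1.
Step 2: L[1][1] = √(1) = 1.
  L[2][0] = (3) / L[0][0] = 3.
  L[2][1] = (-1) / L[1][1] = -1.
Step 3: L[2][2] = √(9) = 3.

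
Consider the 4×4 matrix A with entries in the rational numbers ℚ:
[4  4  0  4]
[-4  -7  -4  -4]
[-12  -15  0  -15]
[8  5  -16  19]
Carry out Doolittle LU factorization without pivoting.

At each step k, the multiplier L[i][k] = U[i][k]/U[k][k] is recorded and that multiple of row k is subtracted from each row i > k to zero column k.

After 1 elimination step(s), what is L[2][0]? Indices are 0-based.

L[2][0] = -3

Step 1: pivot at (0,0) is 4.
  row1 ← row1 − (-1)·row0  ⇒  L[1][0]=-1, U row1=(0, -3, -4, 0)
  row2 ← row2 − (-3)·row0  ⇒  L[2][0]=-3, U row2=(0, -3, 0, -3)
  row3 ← row3 − (2)·row0  ⇒  L[3][0]=2, U row3=(0, -3, -16, 11)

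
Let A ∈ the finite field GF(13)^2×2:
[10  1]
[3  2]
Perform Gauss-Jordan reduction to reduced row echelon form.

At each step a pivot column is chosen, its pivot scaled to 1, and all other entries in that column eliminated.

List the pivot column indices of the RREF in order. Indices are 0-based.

pivot(0,0)=10: scale R0 → (1, 4)
  clear (1,0): R1 −= (3)R0 → (0, 3)
pivot(1,1)=3: scale R1 → (0, 1)
  clear (0,1): R0 −= (4)R1 → (1, 0)

pivot columns: 0, 1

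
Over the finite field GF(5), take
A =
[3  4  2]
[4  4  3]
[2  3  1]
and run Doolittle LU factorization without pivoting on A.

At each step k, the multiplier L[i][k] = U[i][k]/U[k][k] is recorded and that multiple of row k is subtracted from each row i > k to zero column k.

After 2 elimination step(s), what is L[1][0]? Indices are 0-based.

Step 1: pivot at (0,0) is 3.
  row1 ← row1 − (3)·row0  ⇒  L[1][0]=3, U row1=(0, 2, 2)
  row2 ← row2 − (4)·row0  ⇒  L[2][0]=4, U row2=(0, 2, 3)
Step 2: pivot at (1,1) is 2.
  row2 ← row2 − (1)·row1  ⇒  L[2][1]=1, U row2=(0, 0, 1)

L[1][0] = 3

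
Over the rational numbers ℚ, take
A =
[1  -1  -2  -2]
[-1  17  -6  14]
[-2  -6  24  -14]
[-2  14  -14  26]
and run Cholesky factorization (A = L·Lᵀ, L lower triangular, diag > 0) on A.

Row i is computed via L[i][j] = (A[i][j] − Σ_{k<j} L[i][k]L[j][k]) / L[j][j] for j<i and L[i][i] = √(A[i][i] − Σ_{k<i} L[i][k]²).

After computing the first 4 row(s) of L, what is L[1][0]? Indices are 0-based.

Step 1: L[0][0] = √(1) = 1.
  L[1][0] = (-1) / L[0][0] = -1.
Step 2: L[1][1] = √(16) = 4.
  L[2][0] = (-2) / L[0][0] = -2.
  L[2][1] = (-8) / L[1][1] = -2.
Step 3: L[2][2] = √(16) = 4.
  L[3][0] = (-2) / L[0][0] = -2.
  L[3][1] = (12) / L[1][1] = 3.
  L[3][2] = (-12) / L[2][2] = -3.
Step 4: L[3][3] = √(4) = 2.

L[1][0] = -1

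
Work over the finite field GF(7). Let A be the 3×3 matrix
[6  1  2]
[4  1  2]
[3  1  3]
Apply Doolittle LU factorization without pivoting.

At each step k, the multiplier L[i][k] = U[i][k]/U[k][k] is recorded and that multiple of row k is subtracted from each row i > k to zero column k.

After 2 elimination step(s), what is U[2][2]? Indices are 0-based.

k=0: U[0][0]=6
  eliminate (1,0): mult=3, new row 1: (0, 5, 3); set L[1][0]=3
  eliminate (2,0): mult=4, new row 2: (0, 4, 2); set L[2][0]=4
k=1: U[1][1]=5
  eliminate (2,1): mult=5, new row 2: (0, 0, 1); set L[2][1]=5

U[2][2] = 1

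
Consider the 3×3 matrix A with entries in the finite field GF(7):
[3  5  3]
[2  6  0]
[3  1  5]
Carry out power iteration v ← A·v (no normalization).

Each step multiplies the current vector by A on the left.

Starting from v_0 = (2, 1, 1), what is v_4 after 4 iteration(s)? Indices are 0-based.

v_4 = (3, 3, 2)

v_0 = (2, 1, 1).
v_1 = A·v_0 = (0, 3, 5).
v_2 = A·v_1 = (2, 4, 0).
v_3 = A·v_2 = (5, 0, 3).
v_4 = A·v_3 = (3, 3, 2).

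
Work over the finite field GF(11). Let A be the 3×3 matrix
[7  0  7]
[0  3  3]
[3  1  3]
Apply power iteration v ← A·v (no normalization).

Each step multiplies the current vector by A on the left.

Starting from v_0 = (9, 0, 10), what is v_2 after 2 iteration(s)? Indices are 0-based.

v_2 = (10, 8, 6)

v_0 = (9, 0, 10).
v_1 = A·v_0 = (1, 8, 2).
v_2 = A·v_1 = (10, 8, 6).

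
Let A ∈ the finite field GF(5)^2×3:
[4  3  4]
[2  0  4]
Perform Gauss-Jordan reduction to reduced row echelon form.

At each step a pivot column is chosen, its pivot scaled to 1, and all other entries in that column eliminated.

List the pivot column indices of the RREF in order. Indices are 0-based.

pivot columns: 0, 1

step 1: normalize row 0 (÷4) = (1, 2, 1)
  row 1: subtract 2×row0 = (0, 1, 2)
step 2: normalize row 1 (÷1) = (0, 1, 2)
  row 0: subtract 2×row1 = (1, 0, 2)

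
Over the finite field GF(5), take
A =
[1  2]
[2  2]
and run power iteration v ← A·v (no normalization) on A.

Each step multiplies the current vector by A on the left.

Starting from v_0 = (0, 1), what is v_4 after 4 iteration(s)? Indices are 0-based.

v_4 = (3, 0)

v_0 = (0, 1).
v_1 = A·v_0 = (2, 2).
v_2 = A·v_1 = (1, 3).
v_3 = A·v_2 = (2, 3).
v_4 = A·v_3 = (3, 0).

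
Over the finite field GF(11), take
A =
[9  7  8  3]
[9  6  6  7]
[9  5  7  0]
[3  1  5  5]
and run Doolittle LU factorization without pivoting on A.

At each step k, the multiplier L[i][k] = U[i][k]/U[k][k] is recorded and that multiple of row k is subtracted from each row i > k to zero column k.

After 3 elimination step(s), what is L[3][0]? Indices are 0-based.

L[3][0] = 4

k=0: U[0][0]=9
  eliminate (1,0): mult=1, new row 1: (0, 10, 9, 4); set L[1][0]=1
  eliminate (2,0): mult=1, new row 2: (0, 9, 10, 8); set L[2][0]=1
  eliminate (3,0): mult=4, new row 3: (0, 6, 6, 4); set L[3][0]=4
k=1: U[1][1]=10
  eliminate (2,1): mult=2, new row 2: (0, 0, 3, 0); set L[2][1]=2
  eliminate (3,1): mult=5, new row 3: (0, 0, 5, 6); set L[3][1]=5
k=2: U[2][2]=3
  eliminate (3,2): mult=9, new row 3: (0, 0, 0, 6); set L[3][2]=9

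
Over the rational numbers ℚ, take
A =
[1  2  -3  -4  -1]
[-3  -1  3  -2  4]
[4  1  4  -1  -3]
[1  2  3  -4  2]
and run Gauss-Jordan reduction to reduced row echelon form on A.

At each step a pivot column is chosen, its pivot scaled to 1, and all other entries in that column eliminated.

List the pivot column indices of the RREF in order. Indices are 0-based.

pivot columns: 0, 1, 2, 3

[1] R0 /= 1  ⇒  (1, 2, -3, -4, -1)
     R1 -= -3·R0  ⇒  (0, 5, -6, -14, 1)
     R2 -= 4·R0  ⇒  (0, -7, 16, 15, 1)
     R3 -= 1·R0  ⇒  (0, 0, 6, 0, 3)
[2] R1 /= 5  ⇒  (0, 1, -6/5, -14/5, 1/5)
     R0 -= 2·R1  ⇒  (1, 0, -3/5, 8/5, -7/5)
     R2 -= -7·R1  ⇒  (0, 0, 38/5, -23/5, 12/5)
[3] R2 /= 38/5  ⇒  (0, 0, 1, -23/38, 6/19)
     R0 -= -3/5·R2  ⇒  (1, 0, 0, 47/38, -23/19)
     R1 -= -6/5·R2  ⇒  (0, 1, 0, -67/19, 11/19)
     R3 -= 6·R2  ⇒  (0, 0, 0, 69/19, 21/19)
[4] R3 /= 69/19  ⇒  (0, 0, 0, 1, 7/23)
     R0 -= 47/38·R3  ⇒  (1, 0, 0, 0, -73/46)
     R1 -= -67/19·R3  ⇒  (0, 1, 0, 0, 38/23)
     R2 -= -23/38·R3  ⇒  (0, 0, 1, 0, 1/2)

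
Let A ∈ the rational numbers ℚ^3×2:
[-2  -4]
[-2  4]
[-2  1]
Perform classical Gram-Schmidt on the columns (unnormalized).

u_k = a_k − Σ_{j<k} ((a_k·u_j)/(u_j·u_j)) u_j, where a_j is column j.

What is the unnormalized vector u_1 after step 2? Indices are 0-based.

u_1 = (-13/3, 11/3, 2/3)

Step 1: u_0 = a_0 = (-2, -2, -2).
Step 2: u_1 = a_1 − (-1/6)·u_0 = (-13/3, 11/3, 2/3).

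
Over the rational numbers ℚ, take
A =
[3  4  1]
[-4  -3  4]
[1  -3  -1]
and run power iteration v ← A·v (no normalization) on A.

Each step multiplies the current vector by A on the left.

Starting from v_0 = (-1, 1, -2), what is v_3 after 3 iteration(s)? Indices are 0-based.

v_3 = (-9, 169, -106)

v_0 = (-1, 1, -2).
v_1 = A·v_0 = (-1, -7, -2).
v_2 = A·v_1 = (-33, 17, 22).
v_3 = A·v_2 = (-9, 169, -106).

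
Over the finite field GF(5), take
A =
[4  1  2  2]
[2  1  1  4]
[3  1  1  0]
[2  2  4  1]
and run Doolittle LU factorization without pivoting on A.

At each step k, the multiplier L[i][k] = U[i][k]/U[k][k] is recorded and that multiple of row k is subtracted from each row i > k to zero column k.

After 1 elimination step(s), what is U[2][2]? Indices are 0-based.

U[2][2] = 2

k=0: U[0][0]=4
  eliminate (1,0): mult=3, new row 1: (0, 3, 0, 3); set L[1][0]=3
  eliminate (2,0): mult=2, new row 2: (0, 4, 2, 1); set L[2][0]=2
  eliminate (3,0): mult=3, new row 3: (0, 4, 3, 0); set L[3][0]=3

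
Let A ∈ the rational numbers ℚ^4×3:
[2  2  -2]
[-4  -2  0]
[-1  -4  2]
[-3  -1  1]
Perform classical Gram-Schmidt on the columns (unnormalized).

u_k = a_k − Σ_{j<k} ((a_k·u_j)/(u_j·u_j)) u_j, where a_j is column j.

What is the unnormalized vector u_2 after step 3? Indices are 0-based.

Step 1: u_0 = a_0 = (2, -4, -1, -3).
Step 2: u_1 = a_1 − (19/30)·u_0 = (11/15, 8/15, -101/30, 9/10).
Step 3: u_2 = a_2 − (-3/10)·u_0 − (-219/389)·u_1 = (-384/389, -350/389, -76/389, 236/389).

u_2 = (-384/389, -350/389, -76/389, 236/389)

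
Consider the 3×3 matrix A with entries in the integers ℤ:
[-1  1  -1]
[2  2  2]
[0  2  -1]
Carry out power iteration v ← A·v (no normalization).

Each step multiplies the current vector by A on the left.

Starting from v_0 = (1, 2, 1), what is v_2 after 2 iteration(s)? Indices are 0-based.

v_0 = (1, 2, 1).
v_1 = A·v_0 = (0, 8, 3).
v_2 = A·v_1 = (5, 22, 13).

v_2 = (5, 22, 13)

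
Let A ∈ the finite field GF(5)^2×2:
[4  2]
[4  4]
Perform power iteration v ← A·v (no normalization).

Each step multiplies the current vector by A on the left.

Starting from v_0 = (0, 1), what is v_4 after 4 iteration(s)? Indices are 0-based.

v_0 = (0, 1).
v_1 = A·v_0 = (2, 4).
v_2 = A·v_1 = (1, 4).
v_3 = A·v_2 = (2, 0).
v_4 = A·v_3 = (3, 3).

v_4 = (3, 3)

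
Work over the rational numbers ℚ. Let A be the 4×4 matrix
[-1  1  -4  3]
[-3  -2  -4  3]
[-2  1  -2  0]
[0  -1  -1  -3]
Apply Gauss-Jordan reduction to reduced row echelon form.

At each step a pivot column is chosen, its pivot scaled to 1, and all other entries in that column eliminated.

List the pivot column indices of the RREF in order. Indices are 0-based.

pivot(0,0)=-1: scale R0 → (1, -1, 4, -3)
  clear (1,0): R1 −= (-3)R0 → (0, -5, 8, -6)
  clear (2,0): R2 −= (-2)R0 → (0, -1, 6, -6)
pivot(1,1)=-5: scale R1 → (0, 1, -8/5, 6/5)
  clear (0,1): R0 −= (-1)R1 → (1, 0, 12/5, -9/5)
  clear (2,1): R2 −= (-1)R1 → (0, 0, 22/5, -24/5)
  clear (3,1): R3 −= (-1)R1 → (0, 0, -13/5, -9/5)
pivot(2,2)=22/5: scale R2 → (0, 0, 1, -12/11)
  clear (0,2): R0 −= (12/5)R2 → (1, 0, 0, 9/11)
  clear (1,2): R1 −= (-8/5)R2 → (0, 1, 0, -6/11)
  clear (3,2): R3 −= (-13/5)R2 → (0, 0, 0, -51/11)
pivot(3,3)=-51/11: scale R3 → (0, 0, 0, 1)
  clear (0,3): R0 −= (9/11)R3 → (1, 0, 0, 0)
  clear (1,3): R1 −= (-6/11)R3 → (0, 1, 0, 0)
  clear (2,3): R2 −= (-12/11)R3 → (0, 0, 1, 0)

pivot columns: 0, 1, 2, 3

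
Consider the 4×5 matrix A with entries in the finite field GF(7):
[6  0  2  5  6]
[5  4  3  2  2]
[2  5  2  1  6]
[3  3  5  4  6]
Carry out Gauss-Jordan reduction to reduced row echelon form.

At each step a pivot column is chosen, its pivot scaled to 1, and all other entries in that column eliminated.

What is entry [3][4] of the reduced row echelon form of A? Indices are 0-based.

M[3][4] = 3

[1] R0 /= 6  ⇒  (1, 0, 5, 2, 1)
     R1 -= 5·R0  ⇒  (0, 4, 6, 6, 4)
     R2 -= 2·R0  ⇒  (0, 5, 6, 4, 4)
     R3 -= 3·R0  ⇒  (0, 3, 4, 5, 3)
[2] R1 /= 4  ⇒  (0, 1, 5, 5, 1)
     R2 -= 5·R1  ⇒  (0, 0, 2, 0, 6)
     R3 -= 3·R1  ⇒  (0, 0, 3, 4, 0)
[3] R2 /= 2  ⇒  (0, 0, 1, 0, 3)
     R0 -= 5·R2  ⇒  (1, 0, 0, 2, 0)
     R1 -= 5·R2  ⇒  (0, 1, 0, 5, 0)
     R3 -= 3·R2  ⇒  (0, 0, 0, 4, 5)
[4] R3 /= 4  ⇒  (0, 0, 0, 1, 3)
     R0 -= 2·R3  ⇒  (1, 0, 0, 0, 1)
     R1 -= 5·R3  ⇒  (0, 1, 0, 0, 6)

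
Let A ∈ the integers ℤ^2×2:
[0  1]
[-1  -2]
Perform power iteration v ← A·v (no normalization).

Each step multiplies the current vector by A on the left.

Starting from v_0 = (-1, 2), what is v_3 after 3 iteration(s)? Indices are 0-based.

v_3 = (4, -5)

v_0 = (-1, 2).
v_1 = A·v_0 = (2, -3).
v_2 = A·v_1 = (-3, 4).
v_3 = A·v_2 = (4, -5).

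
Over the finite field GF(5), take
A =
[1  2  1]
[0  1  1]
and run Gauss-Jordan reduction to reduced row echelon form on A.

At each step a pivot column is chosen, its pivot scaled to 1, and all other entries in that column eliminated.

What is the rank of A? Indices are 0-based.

rank = 2

[1] R0 /= 1  ⇒  (1, 2, 1)
[2] R1 /= 1  ⇒  (0, 1, 1)
     R0 -= 2·R1  ⇒  (1, 0, 4)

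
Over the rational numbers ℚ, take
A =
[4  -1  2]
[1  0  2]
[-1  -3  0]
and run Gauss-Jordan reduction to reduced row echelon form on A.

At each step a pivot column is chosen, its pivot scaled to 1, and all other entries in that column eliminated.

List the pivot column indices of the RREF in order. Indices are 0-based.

pivot columns: 0, 1, 2

pivot(0,0)=4: scale R0 → (1, -1/4, 1/2)
  clear (1,0): R1 −= (1)R0 → (0, 1/4, 3/2)
  clear (2,0): R2 −= (-1)R0 → (0, -13/4, 1/2)
pivot(1,1)=1/4: scale R1 → (0, 1, 6)
  clear (0,1): R0 −= (-1/4)R1 → (1, 0, 2)
  clear (2,1): R2 −= (-13/4)R1 → (0, 0, 20)
pivot(2,2)=20: scale R2 → (0, 0, 1)
  clear (0,2): R0 −= (2)R2 → (1, 0, 0)
  clear (1,2): R1 −= (6)R2 → (0, 1, 0)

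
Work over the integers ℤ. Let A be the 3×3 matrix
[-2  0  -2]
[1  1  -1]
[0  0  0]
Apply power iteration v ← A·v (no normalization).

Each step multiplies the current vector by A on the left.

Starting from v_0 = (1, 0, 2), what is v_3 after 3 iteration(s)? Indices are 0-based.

v_3 = (-24, 5, 0)

v_0 = (1, 0, 2).
v_1 = A·v_0 = (-6, -1, 0).
v_2 = A·v_1 = (12, -7, 0).
v_3 = A·v_2 = (-24, 5, 0).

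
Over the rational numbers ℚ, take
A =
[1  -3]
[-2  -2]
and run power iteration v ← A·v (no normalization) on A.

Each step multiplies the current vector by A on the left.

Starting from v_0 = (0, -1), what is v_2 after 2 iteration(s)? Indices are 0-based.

v_2 = (-3, -10)

v_0 = (0, -1).
v_1 = A·v_0 = (3, 2).
v_2 = A·v_1 = (-3, -10).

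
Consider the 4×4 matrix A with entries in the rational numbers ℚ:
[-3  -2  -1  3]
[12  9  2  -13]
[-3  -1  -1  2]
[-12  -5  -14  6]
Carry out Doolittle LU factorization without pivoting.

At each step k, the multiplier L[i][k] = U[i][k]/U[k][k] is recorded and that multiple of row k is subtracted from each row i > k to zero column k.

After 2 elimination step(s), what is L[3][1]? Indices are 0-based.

L[3][1] = 3

[col 0] pivot -3
  R1 -= -4*R0 → (0, 1, -2, -1)  (L[1][0] := -4)
  R2 -= 1*R0 → (0, 1, 0, -1)  (L[2][0] := 1)
  R3 -= 4*R0 → (0, 3, -10, -6)  (L[3][0] := 4)
[col 1] pivot 1
  R2 -= 1*R1 → (0, 0, 2, 0)  (L[2][1] := 1)
  R3 -= 3*R1 → (0, 0, -4, -3)  (L[3][1] := 3)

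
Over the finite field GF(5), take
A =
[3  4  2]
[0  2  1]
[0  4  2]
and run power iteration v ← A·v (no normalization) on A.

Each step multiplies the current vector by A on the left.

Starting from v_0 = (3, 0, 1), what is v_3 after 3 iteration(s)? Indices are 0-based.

v_0 = (3, 0, 1).
v_1 = A·v_0 = (1, 1, 2).
v_2 = A·v_1 = (1, 4, 3).
v_3 = A·v_2 = (0, 1, 2).

v_3 = (0, 1, 2)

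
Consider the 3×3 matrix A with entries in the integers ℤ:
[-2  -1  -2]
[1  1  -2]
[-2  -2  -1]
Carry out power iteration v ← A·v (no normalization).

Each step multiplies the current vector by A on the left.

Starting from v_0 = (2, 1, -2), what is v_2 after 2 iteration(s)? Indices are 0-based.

v_0 = (2, 1, -2).
v_1 = A·v_0 = (-1, 7, -4).
v_2 = A·v_1 = (3, 14, -8).

v_2 = (3, 14, -8)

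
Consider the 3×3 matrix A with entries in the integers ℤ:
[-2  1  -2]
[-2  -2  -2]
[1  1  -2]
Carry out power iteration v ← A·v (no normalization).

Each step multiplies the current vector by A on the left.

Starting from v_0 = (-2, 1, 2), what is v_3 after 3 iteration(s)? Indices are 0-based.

v_0 = (-2, 1, 2).
v_1 = A·v_0 = (1, -2, -5).
v_2 = A·v_1 = (6, 12, 9).
v_3 = A·v_2 = (-18, -54, 0).

v_3 = (-18, -54, 0)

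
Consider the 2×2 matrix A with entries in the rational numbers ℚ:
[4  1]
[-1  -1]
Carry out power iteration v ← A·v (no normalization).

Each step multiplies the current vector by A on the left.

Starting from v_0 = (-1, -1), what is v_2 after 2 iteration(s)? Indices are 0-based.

v_2 = (-18, 3)

v_0 = (-1, -1).
v_1 = A·v_0 = (-5, 2).
v_2 = A·v_1 = (-18, 3).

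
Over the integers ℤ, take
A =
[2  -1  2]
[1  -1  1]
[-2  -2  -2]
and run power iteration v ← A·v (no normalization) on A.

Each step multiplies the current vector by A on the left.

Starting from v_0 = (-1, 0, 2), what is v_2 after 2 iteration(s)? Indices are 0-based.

v_0 = (-1, 0, 2).
v_1 = A·v_0 = (2, 1, -2).
v_2 = A·v_1 = (-1, -1, -2).

v_2 = (-1, -1, -2)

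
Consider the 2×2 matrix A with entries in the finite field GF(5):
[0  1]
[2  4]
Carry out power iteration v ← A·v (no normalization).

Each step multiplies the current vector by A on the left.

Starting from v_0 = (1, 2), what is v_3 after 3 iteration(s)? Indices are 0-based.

v_0 = (1, 2).
v_1 = A·v_0 = (2, 0).
v_2 = A·v_1 = (0, 4).
v_3 = A·v_2 = (4, 1).

v_3 = (4, 1)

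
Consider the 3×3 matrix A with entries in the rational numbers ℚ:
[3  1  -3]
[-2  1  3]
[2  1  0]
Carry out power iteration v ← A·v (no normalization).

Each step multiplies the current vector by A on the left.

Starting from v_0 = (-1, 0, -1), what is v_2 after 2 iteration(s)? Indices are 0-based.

v_0 = (-1, 0, -1).
v_1 = A·v_0 = (0, -1, -2).
v_2 = A·v_1 = (5, -7, -1).

v_2 = (5, -7, -1)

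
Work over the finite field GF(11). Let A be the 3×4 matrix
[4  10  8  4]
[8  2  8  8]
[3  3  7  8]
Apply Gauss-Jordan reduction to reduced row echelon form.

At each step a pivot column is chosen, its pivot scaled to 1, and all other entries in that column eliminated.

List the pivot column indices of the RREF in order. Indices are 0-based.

[1] R0 /= 4  ⇒  (1, 8, 2, 1)
     R1 -= 8·R0  ⇒  (0, 4, 3, 0)
     R2 -= 3·R0  ⇒  (0, 1, 1, 5)
[2] R1 /= 4  ⇒  (0, 1, 9, 0)
     R0 -= 8·R1  ⇒  (1, 0, 7, 1)
     R2 -= 1·R1  ⇒  (0, 0, 3, 5)
[3] R2 /= 3  ⇒  (0, 0, 1, 9)
     R0 -= 7·R2  ⇒  (1, 0, 0, 4)
     R1 -= 9·R2  ⇒  (0, 1, 0, 7)

pivot columns: 0, 1, 2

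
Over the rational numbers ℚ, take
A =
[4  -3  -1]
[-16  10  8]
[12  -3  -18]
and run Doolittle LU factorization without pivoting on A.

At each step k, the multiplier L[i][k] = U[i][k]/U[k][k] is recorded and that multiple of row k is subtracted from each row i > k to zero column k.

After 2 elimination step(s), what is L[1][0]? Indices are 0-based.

Step 1: pivot at (0,0) is 4.
  row1 ← row1 − (-4)·row0  ⇒  L[1][0]=-4, U row1=(0, -2, 4)
  row2 ← row2 − (3)·row0  ⇒  L[2][0]=3, U row2=(0, 6, -15)
Step 2: pivot at (1,1) is -2.
  row2 ← row2 − (-3)·row1  ⇒  L[2][1]=-3, U row2=(0, 0, -3)

L[1][0] = -4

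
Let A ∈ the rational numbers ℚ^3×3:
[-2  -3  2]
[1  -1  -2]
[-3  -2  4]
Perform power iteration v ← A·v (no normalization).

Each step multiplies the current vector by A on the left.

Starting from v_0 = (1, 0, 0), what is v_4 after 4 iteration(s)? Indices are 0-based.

v_4 = (-40, 23, -63)

v_0 = (1, 0, 0).
v_1 = A·v_0 = (-2, 1, -3).
v_2 = A·v_1 = (-5, 3, -8).
v_3 = A·v_2 = (-15, 8, -23).
v_4 = A·v_3 = (-40, 23, -63).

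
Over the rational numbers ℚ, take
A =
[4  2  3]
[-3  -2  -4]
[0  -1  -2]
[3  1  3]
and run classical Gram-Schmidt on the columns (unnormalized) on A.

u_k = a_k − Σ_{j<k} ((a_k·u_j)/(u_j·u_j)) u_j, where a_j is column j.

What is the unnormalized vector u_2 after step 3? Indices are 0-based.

Step 1: u_0 = a_0 = (4, -3, 0, 3).
Step 2: u_1 = a_1 − (1/2)·u_0 = (0, -1/2, -1, -1/2).
Step 3: u_2 = a_2 − (33/34)·u_0 − (5/3)·u_1 = (-15/17, -13/51, -1/3, 47/51).

u_2 = (-15/17, -13/51, -1/3, 47/51)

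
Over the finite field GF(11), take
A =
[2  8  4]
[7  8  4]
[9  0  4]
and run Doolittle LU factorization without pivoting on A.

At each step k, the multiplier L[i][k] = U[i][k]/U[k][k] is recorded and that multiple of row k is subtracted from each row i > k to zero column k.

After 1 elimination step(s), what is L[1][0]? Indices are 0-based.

[col 0] pivot 2
  R1 -= 9*R0 → (0, 2, 1)  (L[1][0] := 9)
  R2 -= 10*R0 → (0, 8, 8)  (L[2][0] := 10)

L[1][0] = 9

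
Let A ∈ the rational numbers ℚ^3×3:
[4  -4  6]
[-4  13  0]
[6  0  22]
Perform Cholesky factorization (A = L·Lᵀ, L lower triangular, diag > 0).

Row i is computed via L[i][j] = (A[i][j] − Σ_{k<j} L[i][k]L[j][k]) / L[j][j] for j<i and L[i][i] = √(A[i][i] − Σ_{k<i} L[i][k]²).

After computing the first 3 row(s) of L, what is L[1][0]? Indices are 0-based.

L[1][0] = -2

Step 1: L[0][0] = √(4) = 2.
  L[1][0] = (-4) / L[0][0] = -2.
Step 2: L[1][1] = √(9) = 3.
  L[2][0] = (6) / L[0][0] = 3.
  L[2][1] = (6) / L[1][1] = 2.
Step 3: L[2][2] = √(9) = 3.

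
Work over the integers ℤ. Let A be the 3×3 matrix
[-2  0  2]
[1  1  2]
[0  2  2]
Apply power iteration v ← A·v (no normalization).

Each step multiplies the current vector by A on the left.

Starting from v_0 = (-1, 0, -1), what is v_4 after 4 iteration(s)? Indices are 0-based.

v_4 = (-44, -111, -130)

v_0 = (-1, 0, -1).
v_1 = A·v_0 = (0, -3, -2).
v_2 = A·v_1 = (-4, -7, -10).
v_3 = A·v_2 = (-12, -31, -34).
v_4 = A·v_3 = (-44, -111, -130).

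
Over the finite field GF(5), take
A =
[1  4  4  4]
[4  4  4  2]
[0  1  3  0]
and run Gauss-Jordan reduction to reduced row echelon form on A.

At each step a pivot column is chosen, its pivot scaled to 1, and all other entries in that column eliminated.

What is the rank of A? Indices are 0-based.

rank = 3

[1] R0 /= 1  ⇒  (1, 4, 4, 4)
     R1 -= 4·R0  ⇒  (0, 3, 3, 1)
[2] R1 /= 3  ⇒  (0, 1, 1, 2)
     R0 -= 4·R1  ⇒  (1, 0, 0, 1)
     R2 -= 1·R1  ⇒  (0, 0, 2, 3)
[3] R2 /= 2  ⇒  (0, 0, 1, 4)
     R1 -= 1·R2  ⇒  (0, 1, 0, 3)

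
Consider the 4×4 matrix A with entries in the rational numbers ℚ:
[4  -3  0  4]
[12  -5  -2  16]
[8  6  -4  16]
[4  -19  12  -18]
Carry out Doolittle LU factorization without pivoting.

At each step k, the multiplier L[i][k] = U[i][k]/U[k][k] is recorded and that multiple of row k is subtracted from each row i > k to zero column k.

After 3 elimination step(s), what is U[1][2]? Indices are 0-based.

U[1][2] = -2

[col 0] pivot 4
  R1 -= 3*R0 → (0, 4, -2, 4)  (L[1][0] := 3)
  R2 -= 2*R0 → (0, 12, -4, 8)  (L[2][0] := 2)
  R3 -= 1*R0 → (0, -16, 12, -22)  (L[3][0] := 1)
[col 1] pivot 4
  R2 -= 3*R1 → (0, 0, 2, -4)  (L[2][1] := 3)
  R3 -= -4*R1 → (0, 0, 4, -6)  (L[3][1] := -4)
[col 2] pivot 2
  R3 -= 2*R2 → (0, 0, 0, 2)  (L[3][2] := 2)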